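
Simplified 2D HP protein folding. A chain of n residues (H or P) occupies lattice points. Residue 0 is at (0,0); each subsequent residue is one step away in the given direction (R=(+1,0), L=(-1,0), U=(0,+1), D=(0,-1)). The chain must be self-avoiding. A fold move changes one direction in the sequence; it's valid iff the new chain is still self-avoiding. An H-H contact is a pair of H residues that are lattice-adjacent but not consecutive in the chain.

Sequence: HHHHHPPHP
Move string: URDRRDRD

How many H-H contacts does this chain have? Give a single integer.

Positions: [(0, 0), (0, 1), (1, 1), (1, 0), (2, 0), (3, 0), (3, -1), (4, -1), (4, -2)]
H-H contact: residue 0 @(0,0) - residue 3 @(1, 0)

Answer: 1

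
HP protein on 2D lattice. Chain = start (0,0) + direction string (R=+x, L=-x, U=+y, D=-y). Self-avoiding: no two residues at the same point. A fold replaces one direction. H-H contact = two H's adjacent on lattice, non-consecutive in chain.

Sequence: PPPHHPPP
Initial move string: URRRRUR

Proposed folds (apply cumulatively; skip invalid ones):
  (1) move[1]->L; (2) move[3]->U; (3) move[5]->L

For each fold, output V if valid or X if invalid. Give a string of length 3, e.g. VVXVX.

Answer: XVX

Derivation:
Initial: URRRRUR -> [(0, 0), (0, 1), (1, 1), (2, 1), (3, 1), (4, 1), (4, 2), (5, 2)]
Fold 1: move[1]->L => ULRRRUR INVALID (collision), skipped
Fold 2: move[3]->U => URRURUR VALID
Fold 3: move[5]->L => URRURLR INVALID (collision), skipped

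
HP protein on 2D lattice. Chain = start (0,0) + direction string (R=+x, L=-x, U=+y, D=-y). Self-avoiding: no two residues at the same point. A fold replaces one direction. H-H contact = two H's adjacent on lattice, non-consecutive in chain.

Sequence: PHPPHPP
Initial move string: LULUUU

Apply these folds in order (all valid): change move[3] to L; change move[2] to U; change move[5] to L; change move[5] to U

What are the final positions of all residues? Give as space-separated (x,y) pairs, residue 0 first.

Initial moves: LULUUU
Fold: move[3]->L => LULLUU (positions: [(0, 0), (-1, 0), (-1, 1), (-2, 1), (-3, 1), (-3, 2), (-3, 3)])
Fold: move[2]->U => LUULUU (positions: [(0, 0), (-1, 0), (-1, 1), (-1, 2), (-2, 2), (-2, 3), (-2, 4)])
Fold: move[5]->L => LUULUL (positions: [(0, 0), (-1, 0), (-1, 1), (-1, 2), (-2, 2), (-2, 3), (-3, 3)])
Fold: move[5]->U => LUULUU (positions: [(0, 0), (-1, 0), (-1, 1), (-1, 2), (-2, 2), (-2, 3), (-2, 4)])

Answer: (0,0) (-1,0) (-1,1) (-1,2) (-2,2) (-2,3) (-2,4)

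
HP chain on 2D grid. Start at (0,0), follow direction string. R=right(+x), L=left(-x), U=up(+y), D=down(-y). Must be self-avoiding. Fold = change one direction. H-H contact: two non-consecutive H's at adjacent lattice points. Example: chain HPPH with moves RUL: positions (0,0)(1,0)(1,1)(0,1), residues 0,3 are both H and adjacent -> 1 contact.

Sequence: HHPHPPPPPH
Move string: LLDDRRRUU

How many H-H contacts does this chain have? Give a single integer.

Answer: 1

Derivation:
Positions: [(0, 0), (-1, 0), (-2, 0), (-2, -1), (-2, -2), (-1, -2), (0, -2), (1, -2), (1, -1), (1, 0)]
H-H contact: residue 0 @(0,0) - residue 9 @(1, 0)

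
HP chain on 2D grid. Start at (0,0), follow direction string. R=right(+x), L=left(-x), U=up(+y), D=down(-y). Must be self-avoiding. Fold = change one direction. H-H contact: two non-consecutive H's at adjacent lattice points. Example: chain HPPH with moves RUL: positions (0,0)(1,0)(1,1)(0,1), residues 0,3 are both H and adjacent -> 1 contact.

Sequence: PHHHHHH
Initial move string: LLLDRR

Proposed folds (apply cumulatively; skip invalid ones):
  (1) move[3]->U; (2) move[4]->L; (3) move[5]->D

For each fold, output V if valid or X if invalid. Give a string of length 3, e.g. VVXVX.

Answer: VXX

Derivation:
Initial: LLLDRR -> [(0, 0), (-1, 0), (-2, 0), (-3, 0), (-3, -1), (-2, -1), (-1, -1)]
Fold 1: move[3]->U => LLLURR VALID
Fold 2: move[4]->L => LLLULR INVALID (collision), skipped
Fold 3: move[5]->D => LLLURD INVALID (collision), skipped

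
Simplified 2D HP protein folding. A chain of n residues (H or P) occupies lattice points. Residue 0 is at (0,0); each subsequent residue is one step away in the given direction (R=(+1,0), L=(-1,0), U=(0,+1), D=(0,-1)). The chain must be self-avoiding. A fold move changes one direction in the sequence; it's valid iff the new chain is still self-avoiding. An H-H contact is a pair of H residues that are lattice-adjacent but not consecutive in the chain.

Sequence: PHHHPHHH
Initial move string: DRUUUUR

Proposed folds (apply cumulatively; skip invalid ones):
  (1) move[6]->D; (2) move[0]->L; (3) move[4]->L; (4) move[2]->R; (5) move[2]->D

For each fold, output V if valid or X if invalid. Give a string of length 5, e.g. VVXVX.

Answer: XXVVX

Derivation:
Initial: DRUUUUR -> [(0, 0), (0, -1), (1, -1), (1, 0), (1, 1), (1, 2), (1, 3), (2, 3)]
Fold 1: move[6]->D => DRUUUUD INVALID (collision), skipped
Fold 2: move[0]->L => LRUUUUR INVALID (collision), skipped
Fold 3: move[4]->L => DRUULUR VALID
Fold 4: move[2]->R => DRRULUR VALID
Fold 5: move[2]->D => DRDULUR INVALID (collision), skipped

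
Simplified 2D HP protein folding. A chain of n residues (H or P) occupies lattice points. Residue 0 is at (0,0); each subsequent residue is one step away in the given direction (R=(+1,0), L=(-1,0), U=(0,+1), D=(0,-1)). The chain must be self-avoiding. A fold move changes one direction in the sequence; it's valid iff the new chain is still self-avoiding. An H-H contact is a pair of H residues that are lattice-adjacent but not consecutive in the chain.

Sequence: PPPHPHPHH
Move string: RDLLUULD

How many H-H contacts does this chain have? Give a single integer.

Positions: [(0, 0), (1, 0), (1, -1), (0, -1), (-1, -1), (-1, 0), (-1, 1), (-2, 1), (-2, 0)]
H-H contact: residue 5 @(-1,0) - residue 8 @(-2, 0)

Answer: 1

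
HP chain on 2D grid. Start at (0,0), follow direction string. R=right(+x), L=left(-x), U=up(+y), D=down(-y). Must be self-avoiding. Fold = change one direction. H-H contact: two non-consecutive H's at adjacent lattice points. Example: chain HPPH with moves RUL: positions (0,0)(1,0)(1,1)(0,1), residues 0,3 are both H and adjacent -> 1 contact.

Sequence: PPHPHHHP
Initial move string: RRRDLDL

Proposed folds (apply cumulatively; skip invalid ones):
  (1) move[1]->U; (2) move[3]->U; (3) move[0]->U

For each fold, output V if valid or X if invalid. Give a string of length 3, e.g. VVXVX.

Initial: RRRDLDL -> [(0, 0), (1, 0), (2, 0), (3, 0), (3, -1), (2, -1), (2, -2), (1, -2)]
Fold 1: move[1]->U => RURDLDL INVALID (collision), skipped
Fold 2: move[3]->U => RRRULDL INVALID (collision), skipped
Fold 3: move[0]->U => URRDLDL VALID

Answer: XXV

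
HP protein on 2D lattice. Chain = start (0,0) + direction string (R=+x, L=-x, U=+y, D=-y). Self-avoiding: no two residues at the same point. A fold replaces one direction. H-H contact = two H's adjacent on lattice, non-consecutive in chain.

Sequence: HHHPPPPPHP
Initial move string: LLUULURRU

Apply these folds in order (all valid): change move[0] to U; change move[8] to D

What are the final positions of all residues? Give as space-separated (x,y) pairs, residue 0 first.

Answer: (0,0) (0,1) (-1,1) (-1,2) (-1,3) (-2,3) (-2,4) (-1,4) (0,4) (0,3)

Derivation:
Initial moves: LLUULURRU
Fold: move[0]->U => ULUULURRU (positions: [(0, 0), (0, 1), (-1, 1), (-1, 2), (-1, 3), (-2, 3), (-2, 4), (-1, 4), (0, 4), (0, 5)])
Fold: move[8]->D => ULUULURRD (positions: [(0, 0), (0, 1), (-1, 1), (-1, 2), (-1, 3), (-2, 3), (-2, 4), (-1, 4), (0, 4), (0, 3)])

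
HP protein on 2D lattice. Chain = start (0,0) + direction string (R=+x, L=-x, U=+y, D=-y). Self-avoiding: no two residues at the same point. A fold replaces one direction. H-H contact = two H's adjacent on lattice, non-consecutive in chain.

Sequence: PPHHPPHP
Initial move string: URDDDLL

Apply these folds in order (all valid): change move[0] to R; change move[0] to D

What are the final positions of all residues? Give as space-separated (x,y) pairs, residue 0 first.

Answer: (0,0) (0,-1) (1,-1) (1,-2) (1,-3) (1,-4) (0,-4) (-1,-4)

Derivation:
Initial moves: URDDDLL
Fold: move[0]->R => RRDDDLL (positions: [(0, 0), (1, 0), (2, 0), (2, -1), (2, -2), (2, -3), (1, -3), (0, -3)])
Fold: move[0]->D => DRDDDLL (positions: [(0, 0), (0, -1), (1, -1), (1, -2), (1, -3), (1, -4), (0, -4), (-1, -4)])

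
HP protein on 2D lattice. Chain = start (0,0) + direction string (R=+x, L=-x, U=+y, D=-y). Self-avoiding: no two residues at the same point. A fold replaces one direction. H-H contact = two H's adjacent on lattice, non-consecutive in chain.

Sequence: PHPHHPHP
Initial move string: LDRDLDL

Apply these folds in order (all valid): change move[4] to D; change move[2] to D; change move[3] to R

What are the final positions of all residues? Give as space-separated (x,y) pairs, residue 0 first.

Initial moves: LDRDLDL
Fold: move[4]->D => LDRDDDL (positions: [(0, 0), (-1, 0), (-1, -1), (0, -1), (0, -2), (0, -3), (0, -4), (-1, -4)])
Fold: move[2]->D => LDDDDDL (positions: [(0, 0), (-1, 0), (-1, -1), (-1, -2), (-1, -3), (-1, -4), (-1, -5), (-2, -5)])
Fold: move[3]->R => LDDRDDL (positions: [(0, 0), (-1, 0), (-1, -1), (-1, -2), (0, -2), (0, -3), (0, -4), (-1, -4)])

Answer: (0,0) (-1,0) (-1,-1) (-1,-2) (0,-2) (0,-3) (0,-4) (-1,-4)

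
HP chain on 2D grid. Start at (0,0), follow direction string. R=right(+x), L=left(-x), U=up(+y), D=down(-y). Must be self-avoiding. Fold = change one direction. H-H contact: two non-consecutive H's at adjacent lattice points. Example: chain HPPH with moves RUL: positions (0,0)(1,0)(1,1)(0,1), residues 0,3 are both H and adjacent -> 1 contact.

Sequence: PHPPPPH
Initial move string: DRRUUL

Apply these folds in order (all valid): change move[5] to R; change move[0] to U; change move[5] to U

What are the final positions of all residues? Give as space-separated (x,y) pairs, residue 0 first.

Answer: (0,0) (0,1) (1,1) (2,1) (2,2) (2,3) (2,4)

Derivation:
Initial moves: DRRUUL
Fold: move[5]->R => DRRUUR (positions: [(0, 0), (0, -1), (1, -1), (2, -1), (2, 0), (2, 1), (3, 1)])
Fold: move[0]->U => URRUUR (positions: [(0, 0), (0, 1), (1, 1), (2, 1), (2, 2), (2, 3), (3, 3)])
Fold: move[5]->U => URRUUU (positions: [(0, 0), (0, 1), (1, 1), (2, 1), (2, 2), (2, 3), (2, 4)])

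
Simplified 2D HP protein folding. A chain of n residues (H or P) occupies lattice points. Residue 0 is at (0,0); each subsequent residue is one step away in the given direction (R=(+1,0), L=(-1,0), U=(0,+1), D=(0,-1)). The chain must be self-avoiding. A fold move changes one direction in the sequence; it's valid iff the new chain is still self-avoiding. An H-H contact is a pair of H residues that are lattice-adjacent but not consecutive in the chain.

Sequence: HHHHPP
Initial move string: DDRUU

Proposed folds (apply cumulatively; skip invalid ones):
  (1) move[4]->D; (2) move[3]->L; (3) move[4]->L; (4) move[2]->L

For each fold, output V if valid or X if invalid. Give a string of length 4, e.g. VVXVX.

Initial: DDRUU -> [(0, 0), (0, -1), (0, -2), (1, -2), (1, -1), (1, 0)]
Fold 1: move[4]->D => DDRUD INVALID (collision), skipped
Fold 2: move[3]->L => DDRLU INVALID (collision), skipped
Fold 3: move[4]->L => DDRUL INVALID (collision), skipped
Fold 4: move[2]->L => DDLUU VALID

Answer: XXXV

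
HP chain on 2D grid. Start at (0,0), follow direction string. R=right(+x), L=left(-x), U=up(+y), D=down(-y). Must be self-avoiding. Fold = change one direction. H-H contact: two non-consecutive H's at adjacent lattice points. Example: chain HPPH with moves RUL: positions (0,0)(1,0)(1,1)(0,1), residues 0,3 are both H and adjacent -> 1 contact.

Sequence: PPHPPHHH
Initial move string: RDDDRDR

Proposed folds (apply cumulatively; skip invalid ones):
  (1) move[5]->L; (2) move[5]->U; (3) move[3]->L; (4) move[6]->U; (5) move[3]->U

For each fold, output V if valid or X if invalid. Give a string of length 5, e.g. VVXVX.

Initial: RDDDRDR -> [(0, 0), (1, 0), (1, -1), (1, -2), (1, -3), (2, -3), (2, -4), (3, -4)]
Fold 1: move[5]->L => RDDDRLR INVALID (collision), skipped
Fold 2: move[5]->U => RDDDRUR VALID
Fold 3: move[3]->L => RDDLRUR INVALID (collision), skipped
Fold 4: move[6]->U => RDDDRUU VALID
Fold 5: move[3]->U => RDDURUU INVALID (collision), skipped

Answer: XVXVX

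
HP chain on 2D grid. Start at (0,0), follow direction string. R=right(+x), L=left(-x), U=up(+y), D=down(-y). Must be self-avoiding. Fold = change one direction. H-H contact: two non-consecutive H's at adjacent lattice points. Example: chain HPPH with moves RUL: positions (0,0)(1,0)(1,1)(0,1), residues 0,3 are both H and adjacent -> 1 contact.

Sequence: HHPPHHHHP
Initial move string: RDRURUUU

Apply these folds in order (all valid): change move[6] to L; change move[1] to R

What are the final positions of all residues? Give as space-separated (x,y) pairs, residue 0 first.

Answer: (0,0) (1,0) (2,0) (3,0) (3,1) (4,1) (4,2) (3,2) (3,3)

Derivation:
Initial moves: RDRURUUU
Fold: move[6]->L => RDRURULU (positions: [(0, 0), (1, 0), (1, -1), (2, -1), (2, 0), (3, 0), (3, 1), (2, 1), (2, 2)])
Fold: move[1]->R => RRRURULU (positions: [(0, 0), (1, 0), (2, 0), (3, 0), (3, 1), (4, 1), (4, 2), (3, 2), (3, 3)])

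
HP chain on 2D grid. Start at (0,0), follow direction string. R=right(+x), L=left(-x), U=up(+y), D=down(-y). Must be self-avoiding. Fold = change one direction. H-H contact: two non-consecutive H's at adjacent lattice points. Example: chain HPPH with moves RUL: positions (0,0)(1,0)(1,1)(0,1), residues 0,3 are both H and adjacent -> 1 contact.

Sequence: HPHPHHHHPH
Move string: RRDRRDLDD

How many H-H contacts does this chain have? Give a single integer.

Positions: [(0, 0), (1, 0), (2, 0), (2, -1), (3, -1), (4, -1), (4, -2), (3, -2), (3, -3), (3, -4)]
H-H contact: residue 4 @(3,-1) - residue 7 @(3, -2)

Answer: 1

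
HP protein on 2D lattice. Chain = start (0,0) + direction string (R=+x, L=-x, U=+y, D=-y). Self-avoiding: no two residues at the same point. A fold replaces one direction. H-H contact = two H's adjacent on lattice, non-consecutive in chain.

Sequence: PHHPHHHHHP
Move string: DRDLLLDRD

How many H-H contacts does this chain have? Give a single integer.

Positions: [(0, 0), (0, -1), (1, -1), (1, -2), (0, -2), (-1, -2), (-2, -2), (-2, -3), (-1, -3), (-1, -4)]
H-H contact: residue 1 @(0,-1) - residue 4 @(0, -2)
H-H contact: residue 5 @(-1,-2) - residue 8 @(-1, -3)

Answer: 2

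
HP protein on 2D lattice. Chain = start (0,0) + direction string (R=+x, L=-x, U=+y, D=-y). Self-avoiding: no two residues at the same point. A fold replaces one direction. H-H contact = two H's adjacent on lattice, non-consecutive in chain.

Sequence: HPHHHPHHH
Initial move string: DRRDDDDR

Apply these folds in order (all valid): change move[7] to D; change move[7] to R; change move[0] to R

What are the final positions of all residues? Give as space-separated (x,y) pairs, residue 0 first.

Initial moves: DRRDDDDR
Fold: move[7]->D => DRRDDDDD (positions: [(0, 0), (0, -1), (1, -1), (2, -1), (2, -2), (2, -3), (2, -4), (2, -5), (2, -6)])
Fold: move[7]->R => DRRDDDDR (positions: [(0, 0), (0, -1), (1, -1), (2, -1), (2, -2), (2, -3), (2, -4), (2, -5), (3, -5)])
Fold: move[0]->R => RRRDDDDR (positions: [(0, 0), (1, 0), (2, 0), (3, 0), (3, -1), (3, -2), (3, -3), (3, -4), (4, -4)])

Answer: (0,0) (1,0) (2,0) (3,0) (3,-1) (3,-2) (3,-3) (3,-4) (4,-4)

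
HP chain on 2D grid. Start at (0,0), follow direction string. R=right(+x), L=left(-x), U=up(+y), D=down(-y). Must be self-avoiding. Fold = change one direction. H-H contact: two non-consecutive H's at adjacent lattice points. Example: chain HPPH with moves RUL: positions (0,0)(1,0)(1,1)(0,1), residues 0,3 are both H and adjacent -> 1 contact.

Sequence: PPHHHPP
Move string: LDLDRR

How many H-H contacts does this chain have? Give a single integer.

Answer: 0

Derivation:
Positions: [(0, 0), (-1, 0), (-1, -1), (-2, -1), (-2, -2), (-1, -2), (0, -2)]
No H-H contacts found.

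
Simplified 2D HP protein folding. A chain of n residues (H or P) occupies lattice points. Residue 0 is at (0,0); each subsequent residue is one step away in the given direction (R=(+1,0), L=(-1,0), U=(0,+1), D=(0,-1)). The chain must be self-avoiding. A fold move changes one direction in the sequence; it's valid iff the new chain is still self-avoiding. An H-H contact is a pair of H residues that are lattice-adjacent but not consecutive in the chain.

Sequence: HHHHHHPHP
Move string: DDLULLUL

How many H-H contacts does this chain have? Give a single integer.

Positions: [(0, 0), (0, -1), (0, -2), (-1, -2), (-1, -1), (-2, -1), (-3, -1), (-3, 0), (-4, 0)]
H-H contact: residue 1 @(0,-1) - residue 4 @(-1, -1)

Answer: 1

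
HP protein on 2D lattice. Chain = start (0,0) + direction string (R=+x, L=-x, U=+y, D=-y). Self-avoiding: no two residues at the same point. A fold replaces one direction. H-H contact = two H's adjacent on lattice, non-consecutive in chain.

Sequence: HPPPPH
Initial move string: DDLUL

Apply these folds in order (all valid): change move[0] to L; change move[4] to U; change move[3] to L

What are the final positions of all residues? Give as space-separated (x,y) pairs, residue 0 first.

Answer: (0,0) (-1,0) (-1,-1) (-2,-1) (-3,-1) (-3,0)

Derivation:
Initial moves: DDLUL
Fold: move[0]->L => LDLUL (positions: [(0, 0), (-1, 0), (-1, -1), (-2, -1), (-2, 0), (-3, 0)])
Fold: move[4]->U => LDLUU (positions: [(0, 0), (-1, 0), (-1, -1), (-2, -1), (-2, 0), (-2, 1)])
Fold: move[3]->L => LDLLU (positions: [(0, 0), (-1, 0), (-1, -1), (-2, -1), (-3, -1), (-3, 0)])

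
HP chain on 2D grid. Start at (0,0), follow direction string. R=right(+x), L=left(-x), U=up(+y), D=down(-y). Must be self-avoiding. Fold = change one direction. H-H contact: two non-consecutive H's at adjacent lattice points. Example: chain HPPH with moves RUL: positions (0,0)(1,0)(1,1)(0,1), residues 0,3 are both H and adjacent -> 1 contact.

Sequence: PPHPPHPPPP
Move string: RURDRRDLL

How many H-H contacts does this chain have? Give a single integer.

Answer: 0

Derivation:
Positions: [(0, 0), (1, 0), (1, 1), (2, 1), (2, 0), (3, 0), (4, 0), (4, -1), (3, -1), (2, -1)]
No H-H contacts found.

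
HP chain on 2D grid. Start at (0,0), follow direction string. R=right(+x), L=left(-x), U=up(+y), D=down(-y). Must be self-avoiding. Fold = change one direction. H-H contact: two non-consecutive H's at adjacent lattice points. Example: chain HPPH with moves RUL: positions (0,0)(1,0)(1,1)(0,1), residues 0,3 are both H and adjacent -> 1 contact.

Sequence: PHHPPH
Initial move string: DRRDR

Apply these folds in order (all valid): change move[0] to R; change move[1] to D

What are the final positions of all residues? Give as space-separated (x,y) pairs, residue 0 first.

Answer: (0,0) (1,0) (1,-1) (2,-1) (2,-2) (3,-2)

Derivation:
Initial moves: DRRDR
Fold: move[0]->R => RRRDR (positions: [(0, 0), (1, 0), (2, 0), (3, 0), (3, -1), (4, -1)])
Fold: move[1]->D => RDRDR (positions: [(0, 0), (1, 0), (1, -1), (2, -1), (2, -2), (3, -2)])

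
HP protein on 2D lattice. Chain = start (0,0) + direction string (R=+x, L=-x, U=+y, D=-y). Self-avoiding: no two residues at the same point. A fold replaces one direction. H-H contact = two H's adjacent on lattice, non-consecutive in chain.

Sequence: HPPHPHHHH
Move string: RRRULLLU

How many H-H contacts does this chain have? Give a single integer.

Positions: [(0, 0), (1, 0), (2, 0), (3, 0), (3, 1), (2, 1), (1, 1), (0, 1), (0, 2)]
H-H contact: residue 0 @(0,0) - residue 7 @(0, 1)

Answer: 1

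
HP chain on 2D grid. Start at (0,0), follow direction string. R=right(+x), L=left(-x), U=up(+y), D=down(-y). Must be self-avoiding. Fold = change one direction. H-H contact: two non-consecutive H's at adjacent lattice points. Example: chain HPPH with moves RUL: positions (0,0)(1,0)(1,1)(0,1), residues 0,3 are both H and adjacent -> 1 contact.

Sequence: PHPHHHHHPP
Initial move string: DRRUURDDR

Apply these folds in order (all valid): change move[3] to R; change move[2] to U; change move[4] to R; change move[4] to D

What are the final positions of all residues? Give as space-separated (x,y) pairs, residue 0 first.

Answer: (0,0) (0,-1) (1,-1) (1,0) (2,0) (2,-1) (3,-1) (3,-2) (3,-3) (4,-3)

Derivation:
Initial moves: DRRUURDDR
Fold: move[3]->R => DRRRURDDR (positions: [(0, 0), (0, -1), (1, -1), (2, -1), (3, -1), (3, 0), (4, 0), (4, -1), (4, -2), (5, -2)])
Fold: move[2]->U => DRURURDDR (positions: [(0, 0), (0, -1), (1, -1), (1, 0), (2, 0), (2, 1), (3, 1), (3, 0), (3, -1), (4, -1)])
Fold: move[4]->R => DRURRRDDR (positions: [(0, 0), (0, -1), (1, -1), (1, 0), (2, 0), (3, 0), (4, 0), (4, -1), (4, -2), (5, -2)])
Fold: move[4]->D => DRURDRDDR (positions: [(0, 0), (0, -1), (1, -1), (1, 0), (2, 0), (2, -1), (3, -1), (3, -2), (3, -3), (4, -3)])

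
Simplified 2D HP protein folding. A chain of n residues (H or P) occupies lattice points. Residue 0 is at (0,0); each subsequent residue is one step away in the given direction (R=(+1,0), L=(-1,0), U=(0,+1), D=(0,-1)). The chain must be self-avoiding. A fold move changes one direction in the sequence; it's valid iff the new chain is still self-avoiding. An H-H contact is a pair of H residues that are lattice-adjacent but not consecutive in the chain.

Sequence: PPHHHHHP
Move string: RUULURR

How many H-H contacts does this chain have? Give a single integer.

Positions: [(0, 0), (1, 0), (1, 1), (1, 2), (0, 2), (0, 3), (1, 3), (2, 3)]
H-H contact: residue 3 @(1,2) - residue 6 @(1, 3)

Answer: 1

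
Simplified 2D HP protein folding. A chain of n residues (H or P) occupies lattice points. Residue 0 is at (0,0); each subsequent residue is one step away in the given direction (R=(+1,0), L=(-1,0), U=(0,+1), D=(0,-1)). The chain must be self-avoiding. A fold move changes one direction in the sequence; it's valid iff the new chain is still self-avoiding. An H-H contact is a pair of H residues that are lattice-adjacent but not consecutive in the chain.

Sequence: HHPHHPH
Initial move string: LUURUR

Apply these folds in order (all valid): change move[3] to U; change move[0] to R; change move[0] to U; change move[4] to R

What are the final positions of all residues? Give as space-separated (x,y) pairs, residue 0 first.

Answer: (0,0) (0,1) (0,2) (0,3) (0,4) (1,4) (2,4)

Derivation:
Initial moves: LUURUR
Fold: move[3]->U => LUUUUR (positions: [(0, 0), (-1, 0), (-1, 1), (-1, 2), (-1, 3), (-1, 4), (0, 4)])
Fold: move[0]->R => RUUUUR (positions: [(0, 0), (1, 0), (1, 1), (1, 2), (1, 3), (1, 4), (2, 4)])
Fold: move[0]->U => UUUUUR (positions: [(0, 0), (0, 1), (0, 2), (0, 3), (0, 4), (0, 5), (1, 5)])
Fold: move[4]->R => UUUURR (positions: [(0, 0), (0, 1), (0, 2), (0, 3), (0, 4), (1, 4), (2, 4)])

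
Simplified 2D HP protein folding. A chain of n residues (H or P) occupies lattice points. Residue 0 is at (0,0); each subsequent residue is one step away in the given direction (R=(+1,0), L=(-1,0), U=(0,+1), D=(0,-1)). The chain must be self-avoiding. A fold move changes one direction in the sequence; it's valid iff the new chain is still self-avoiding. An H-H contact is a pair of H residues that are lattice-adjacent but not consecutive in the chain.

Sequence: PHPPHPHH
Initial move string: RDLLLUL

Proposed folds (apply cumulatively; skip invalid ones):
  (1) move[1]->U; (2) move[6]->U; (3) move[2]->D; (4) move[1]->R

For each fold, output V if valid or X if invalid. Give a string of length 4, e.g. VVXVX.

Answer: VVXX

Derivation:
Initial: RDLLLUL -> [(0, 0), (1, 0), (1, -1), (0, -1), (-1, -1), (-2, -1), (-2, 0), (-3, 0)]
Fold 1: move[1]->U => RULLLUL VALID
Fold 2: move[6]->U => RULLLUU VALID
Fold 3: move[2]->D => RUDLLUU INVALID (collision), skipped
Fold 4: move[1]->R => RRLLLUU INVALID (collision), skipped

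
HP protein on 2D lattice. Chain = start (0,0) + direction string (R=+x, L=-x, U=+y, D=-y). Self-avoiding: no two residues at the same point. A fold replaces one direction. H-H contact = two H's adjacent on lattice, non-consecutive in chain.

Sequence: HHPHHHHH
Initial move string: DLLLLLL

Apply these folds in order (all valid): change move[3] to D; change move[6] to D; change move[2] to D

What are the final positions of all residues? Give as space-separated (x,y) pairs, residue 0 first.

Initial moves: DLLLLLL
Fold: move[3]->D => DLLDLLL (positions: [(0, 0), (0, -1), (-1, -1), (-2, -1), (-2, -2), (-3, -2), (-4, -2), (-5, -2)])
Fold: move[6]->D => DLLDLLD (positions: [(0, 0), (0, -1), (-1, -1), (-2, -1), (-2, -2), (-3, -2), (-4, -2), (-4, -3)])
Fold: move[2]->D => DLDDLLD (positions: [(0, 0), (0, -1), (-1, -1), (-1, -2), (-1, -3), (-2, -3), (-3, -3), (-3, -4)])

Answer: (0,0) (0,-1) (-1,-1) (-1,-2) (-1,-3) (-2,-3) (-3,-3) (-3,-4)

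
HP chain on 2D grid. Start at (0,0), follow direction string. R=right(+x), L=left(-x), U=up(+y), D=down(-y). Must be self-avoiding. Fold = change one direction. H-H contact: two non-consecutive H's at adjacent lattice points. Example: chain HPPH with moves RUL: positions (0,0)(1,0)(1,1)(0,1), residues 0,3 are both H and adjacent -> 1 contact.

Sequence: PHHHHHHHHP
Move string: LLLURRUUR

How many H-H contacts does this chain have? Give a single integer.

Positions: [(0, 0), (-1, 0), (-2, 0), (-3, 0), (-3, 1), (-2, 1), (-1, 1), (-1, 2), (-1, 3), (0, 3)]
H-H contact: residue 1 @(-1,0) - residue 6 @(-1, 1)
H-H contact: residue 2 @(-2,0) - residue 5 @(-2, 1)

Answer: 2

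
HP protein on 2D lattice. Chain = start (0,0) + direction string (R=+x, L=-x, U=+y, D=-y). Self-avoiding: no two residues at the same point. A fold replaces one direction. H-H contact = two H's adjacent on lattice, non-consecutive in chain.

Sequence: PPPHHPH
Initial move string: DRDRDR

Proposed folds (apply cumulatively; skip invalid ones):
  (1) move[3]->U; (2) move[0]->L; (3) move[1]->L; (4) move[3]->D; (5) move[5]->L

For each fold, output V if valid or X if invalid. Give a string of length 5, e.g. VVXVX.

Answer: XXVVV

Derivation:
Initial: DRDRDR -> [(0, 0), (0, -1), (1, -1), (1, -2), (2, -2), (2, -3), (3, -3)]
Fold 1: move[3]->U => DRDUDR INVALID (collision), skipped
Fold 2: move[0]->L => LRDRDR INVALID (collision), skipped
Fold 3: move[1]->L => DLDRDR VALID
Fold 4: move[3]->D => DLDDDR VALID
Fold 5: move[5]->L => DLDDDL VALID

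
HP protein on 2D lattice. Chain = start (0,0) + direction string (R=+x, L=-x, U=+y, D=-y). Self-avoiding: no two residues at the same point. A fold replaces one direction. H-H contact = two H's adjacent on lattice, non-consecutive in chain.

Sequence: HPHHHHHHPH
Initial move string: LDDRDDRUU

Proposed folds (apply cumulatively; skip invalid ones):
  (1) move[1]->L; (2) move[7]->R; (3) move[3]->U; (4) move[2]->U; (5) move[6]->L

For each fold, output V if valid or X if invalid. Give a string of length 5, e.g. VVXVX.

Answer: VVXXX

Derivation:
Initial: LDDRDDRUU -> [(0, 0), (-1, 0), (-1, -1), (-1, -2), (0, -2), (0, -3), (0, -4), (1, -4), (1, -3), (1, -2)]
Fold 1: move[1]->L => LLDRDDRUU VALID
Fold 2: move[7]->R => LLDRDDRRU VALID
Fold 3: move[3]->U => LLDUDDRRU INVALID (collision), skipped
Fold 4: move[2]->U => LLURDDRRU INVALID (collision), skipped
Fold 5: move[6]->L => LLDRDDLRU INVALID (collision), skipped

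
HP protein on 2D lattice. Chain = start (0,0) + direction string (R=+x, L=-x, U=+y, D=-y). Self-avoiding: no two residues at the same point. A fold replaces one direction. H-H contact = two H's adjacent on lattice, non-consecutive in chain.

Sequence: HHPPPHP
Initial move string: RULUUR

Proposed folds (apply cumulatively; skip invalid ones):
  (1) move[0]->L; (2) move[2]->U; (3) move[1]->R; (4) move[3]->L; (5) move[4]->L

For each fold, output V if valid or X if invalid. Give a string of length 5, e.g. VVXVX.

Answer: VVXVX

Derivation:
Initial: RULUUR -> [(0, 0), (1, 0), (1, 1), (0, 1), (0, 2), (0, 3), (1, 3)]
Fold 1: move[0]->L => LULUUR VALID
Fold 2: move[2]->U => LUUUUR VALID
Fold 3: move[1]->R => LRUUUR INVALID (collision), skipped
Fold 4: move[3]->L => LUULUR VALID
Fold 5: move[4]->L => LUULLR INVALID (collision), skipped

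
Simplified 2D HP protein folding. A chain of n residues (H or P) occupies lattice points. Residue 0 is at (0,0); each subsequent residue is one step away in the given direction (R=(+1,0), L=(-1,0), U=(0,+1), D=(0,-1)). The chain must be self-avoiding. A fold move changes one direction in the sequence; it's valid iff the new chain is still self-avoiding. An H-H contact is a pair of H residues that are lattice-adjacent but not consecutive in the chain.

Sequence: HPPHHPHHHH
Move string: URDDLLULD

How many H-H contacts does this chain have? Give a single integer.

Answer: 3

Derivation:
Positions: [(0, 0), (0, 1), (1, 1), (1, 0), (1, -1), (0, -1), (-1, -1), (-1, 0), (-2, 0), (-2, -1)]
H-H contact: residue 0 @(0,0) - residue 3 @(1, 0)
H-H contact: residue 0 @(0,0) - residue 7 @(-1, 0)
H-H contact: residue 6 @(-1,-1) - residue 9 @(-2, -1)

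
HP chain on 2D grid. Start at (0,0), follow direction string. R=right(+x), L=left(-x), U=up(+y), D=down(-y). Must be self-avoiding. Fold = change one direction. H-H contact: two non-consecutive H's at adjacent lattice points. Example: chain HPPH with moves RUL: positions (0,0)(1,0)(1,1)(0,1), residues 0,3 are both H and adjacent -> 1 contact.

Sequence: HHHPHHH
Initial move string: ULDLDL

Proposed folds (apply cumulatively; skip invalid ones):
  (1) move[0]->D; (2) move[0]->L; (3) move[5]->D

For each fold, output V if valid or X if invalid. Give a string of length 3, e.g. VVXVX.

Initial: ULDLDL -> [(0, 0), (0, 1), (-1, 1), (-1, 0), (-2, 0), (-2, -1), (-3, -1)]
Fold 1: move[0]->D => DLDLDL VALID
Fold 2: move[0]->L => LLDLDL VALID
Fold 3: move[5]->D => LLDLDD VALID

Answer: VVV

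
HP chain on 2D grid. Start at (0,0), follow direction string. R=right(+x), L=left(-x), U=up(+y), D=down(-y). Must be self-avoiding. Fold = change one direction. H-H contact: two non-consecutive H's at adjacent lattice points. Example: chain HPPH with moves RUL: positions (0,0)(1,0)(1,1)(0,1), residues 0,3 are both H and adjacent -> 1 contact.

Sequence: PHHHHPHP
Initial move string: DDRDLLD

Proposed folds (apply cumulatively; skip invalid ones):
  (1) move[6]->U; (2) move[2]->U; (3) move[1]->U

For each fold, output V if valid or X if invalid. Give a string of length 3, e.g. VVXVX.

Initial: DDRDLLD -> [(0, 0), (0, -1), (0, -2), (1, -2), (1, -3), (0, -3), (-1, -3), (-1, -4)]
Fold 1: move[6]->U => DDRDLLU VALID
Fold 2: move[2]->U => DDUDLLU INVALID (collision), skipped
Fold 3: move[1]->U => DURDLLU INVALID (collision), skipped

Answer: VXX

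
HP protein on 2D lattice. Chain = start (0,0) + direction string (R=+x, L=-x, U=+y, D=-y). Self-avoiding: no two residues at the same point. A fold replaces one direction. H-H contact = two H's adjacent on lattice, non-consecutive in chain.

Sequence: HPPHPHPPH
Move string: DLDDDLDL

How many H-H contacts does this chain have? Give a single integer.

Answer: 0

Derivation:
Positions: [(0, 0), (0, -1), (-1, -1), (-1, -2), (-1, -3), (-1, -4), (-2, -4), (-2, -5), (-3, -5)]
No H-H contacts found.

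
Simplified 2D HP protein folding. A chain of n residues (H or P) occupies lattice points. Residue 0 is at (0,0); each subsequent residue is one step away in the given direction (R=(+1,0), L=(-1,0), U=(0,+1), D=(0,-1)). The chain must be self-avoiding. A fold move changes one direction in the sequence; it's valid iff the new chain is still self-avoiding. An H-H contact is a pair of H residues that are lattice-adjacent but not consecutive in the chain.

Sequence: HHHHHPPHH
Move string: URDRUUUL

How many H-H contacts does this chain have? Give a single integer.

Positions: [(0, 0), (0, 1), (1, 1), (1, 0), (2, 0), (2, 1), (2, 2), (2, 3), (1, 3)]
H-H contact: residue 0 @(0,0) - residue 3 @(1, 0)

Answer: 1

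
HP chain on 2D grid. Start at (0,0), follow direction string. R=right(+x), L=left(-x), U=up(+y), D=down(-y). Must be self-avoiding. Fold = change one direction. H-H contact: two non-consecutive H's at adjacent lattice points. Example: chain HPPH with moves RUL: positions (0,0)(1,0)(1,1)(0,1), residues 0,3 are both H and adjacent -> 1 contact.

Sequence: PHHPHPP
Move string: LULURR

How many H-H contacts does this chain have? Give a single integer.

Answer: 0

Derivation:
Positions: [(0, 0), (-1, 0), (-1, 1), (-2, 1), (-2, 2), (-1, 2), (0, 2)]
No H-H contacts found.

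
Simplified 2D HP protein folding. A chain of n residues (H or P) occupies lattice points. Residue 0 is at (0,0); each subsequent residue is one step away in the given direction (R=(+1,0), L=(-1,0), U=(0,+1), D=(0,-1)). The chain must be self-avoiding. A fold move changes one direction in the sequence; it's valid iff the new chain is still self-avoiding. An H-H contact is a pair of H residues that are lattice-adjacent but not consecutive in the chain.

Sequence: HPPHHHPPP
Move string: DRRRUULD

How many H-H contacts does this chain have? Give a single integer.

Positions: [(0, 0), (0, -1), (1, -1), (2, -1), (3, -1), (3, 0), (3, 1), (2, 1), (2, 0)]
No H-H contacts found.

Answer: 0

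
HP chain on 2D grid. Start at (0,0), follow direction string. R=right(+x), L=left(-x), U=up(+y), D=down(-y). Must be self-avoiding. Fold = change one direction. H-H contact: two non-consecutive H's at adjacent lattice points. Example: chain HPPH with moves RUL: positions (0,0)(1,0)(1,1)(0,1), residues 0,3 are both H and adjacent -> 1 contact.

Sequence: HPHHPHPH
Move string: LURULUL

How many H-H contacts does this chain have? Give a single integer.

Positions: [(0, 0), (-1, 0), (-1, 1), (0, 1), (0, 2), (-1, 2), (-1, 3), (-2, 3)]
H-H contact: residue 0 @(0,0) - residue 3 @(0, 1)
H-H contact: residue 2 @(-1,1) - residue 5 @(-1, 2)

Answer: 2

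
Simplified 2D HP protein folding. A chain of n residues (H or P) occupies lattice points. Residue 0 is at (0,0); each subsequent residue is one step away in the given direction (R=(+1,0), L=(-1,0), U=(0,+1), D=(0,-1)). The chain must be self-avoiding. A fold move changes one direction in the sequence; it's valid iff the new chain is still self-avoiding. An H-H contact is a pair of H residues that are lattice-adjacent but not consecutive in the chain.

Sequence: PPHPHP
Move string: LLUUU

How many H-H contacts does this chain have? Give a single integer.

Answer: 0

Derivation:
Positions: [(0, 0), (-1, 0), (-2, 0), (-2, 1), (-2, 2), (-2, 3)]
No H-H contacts found.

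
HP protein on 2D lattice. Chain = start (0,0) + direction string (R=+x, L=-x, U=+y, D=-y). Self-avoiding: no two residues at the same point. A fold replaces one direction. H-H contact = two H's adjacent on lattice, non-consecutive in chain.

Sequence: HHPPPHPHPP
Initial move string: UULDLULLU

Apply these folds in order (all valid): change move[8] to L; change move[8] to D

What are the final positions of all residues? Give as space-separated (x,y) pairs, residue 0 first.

Answer: (0,0) (0,1) (0,2) (-1,2) (-1,1) (-2,1) (-2,2) (-3,2) (-4,2) (-4,1)

Derivation:
Initial moves: UULDLULLU
Fold: move[8]->L => UULDLULLL (positions: [(0, 0), (0, 1), (0, 2), (-1, 2), (-1, 1), (-2, 1), (-2, 2), (-3, 2), (-4, 2), (-5, 2)])
Fold: move[8]->D => UULDLULLD (positions: [(0, 0), (0, 1), (0, 2), (-1, 2), (-1, 1), (-2, 1), (-2, 2), (-3, 2), (-4, 2), (-4, 1)])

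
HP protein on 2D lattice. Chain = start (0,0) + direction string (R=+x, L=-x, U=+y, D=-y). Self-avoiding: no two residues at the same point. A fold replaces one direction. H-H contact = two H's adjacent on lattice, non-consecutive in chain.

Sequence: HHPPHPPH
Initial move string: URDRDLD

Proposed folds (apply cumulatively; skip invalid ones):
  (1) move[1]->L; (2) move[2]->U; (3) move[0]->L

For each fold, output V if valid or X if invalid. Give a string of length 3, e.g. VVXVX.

Initial: URDRDLD -> [(0, 0), (0, 1), (1, 1), (1, 0), (2, 0), (2, -1), (1, -1), (1, -2)]
Fold 1: move[1]->L => ULDRDLD INVALID (collision), skipped
Fold 2: move[2]->U => URURDLD INVALID (collision), skipped
Fold 3: move[0]->L => LRDRDLD INVALID (collision), skipped

Answer: XXX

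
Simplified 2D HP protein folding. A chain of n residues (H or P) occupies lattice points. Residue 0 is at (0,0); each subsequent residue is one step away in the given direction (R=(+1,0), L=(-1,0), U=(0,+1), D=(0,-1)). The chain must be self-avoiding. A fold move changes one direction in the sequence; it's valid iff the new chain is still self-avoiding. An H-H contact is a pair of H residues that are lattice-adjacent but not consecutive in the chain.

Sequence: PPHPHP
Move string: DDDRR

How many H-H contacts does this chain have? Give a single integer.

Answer: 0

Derivation:
Positions: [(0, 0), (0, -1), (0, -2), (0, -3), (1, -3), (2, -3)]
No H-H contacts found.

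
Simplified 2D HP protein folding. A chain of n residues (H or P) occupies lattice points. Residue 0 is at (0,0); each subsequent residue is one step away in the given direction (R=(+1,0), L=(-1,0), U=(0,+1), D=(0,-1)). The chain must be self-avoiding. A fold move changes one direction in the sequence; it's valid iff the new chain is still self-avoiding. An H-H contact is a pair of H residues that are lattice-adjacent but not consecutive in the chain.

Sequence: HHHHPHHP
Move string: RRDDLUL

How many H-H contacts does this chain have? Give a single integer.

Answer: 2

Derivation:
Positions: [(0, 0), (1, 0), (2, 0), (2, -1), (2, -2), (1, -2), (1, -1), (0, -1)]
H-H contact: residue 1 @(1,0) - residue 6 @(1, -1)
H-H contact: residue 3 @(2,-1) - residue 6 @(1, -1)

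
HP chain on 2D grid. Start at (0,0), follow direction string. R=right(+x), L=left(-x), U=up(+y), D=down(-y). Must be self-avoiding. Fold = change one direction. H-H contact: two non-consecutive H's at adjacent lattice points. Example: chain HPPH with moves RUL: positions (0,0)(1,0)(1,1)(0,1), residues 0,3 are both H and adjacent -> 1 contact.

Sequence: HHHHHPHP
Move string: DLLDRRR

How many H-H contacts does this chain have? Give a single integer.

Positions: [(0, 0), (0, -1), (-1, -1), (-2, -1), (-2, -2), (-1, -2), (0, -2), (1, -2)]
H-H contact: residue 1 @(0,-1) - residue 6 @(0, -2)

Answer: 1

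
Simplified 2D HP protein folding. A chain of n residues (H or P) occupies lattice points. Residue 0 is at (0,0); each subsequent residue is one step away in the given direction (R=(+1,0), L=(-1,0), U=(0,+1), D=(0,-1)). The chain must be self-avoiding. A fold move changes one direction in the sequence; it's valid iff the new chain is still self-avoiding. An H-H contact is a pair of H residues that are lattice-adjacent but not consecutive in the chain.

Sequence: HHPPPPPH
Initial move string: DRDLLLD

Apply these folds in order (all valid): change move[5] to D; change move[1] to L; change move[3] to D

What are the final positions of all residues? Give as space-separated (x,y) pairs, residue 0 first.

Answer: (0,0) (0,-1) (-1,-1) (-1,-2) (-1,-3) (-2,-3) (-2,-4) (-2,-5)

Derivation:
Initial moves: DRDLLLD
Fold: move[5]->D => DRDLLDD (positions: [(0, 0), (0, -1), (1, -1), (1, -2), (0, -2), (-1, -2), (-1, -3), (-1, -4)])
Fold: move[1]->L => DLDLLDD (positions: [(0, 0), (0, -1), (-1, -1), (-1, -2), (-2, -2), (-3, -2), (-3, -3), (-3, -4)])
Fold: move[3]->D => DLDDLDD (positions: [(0, 0), (0, -1), (-1, -1), (-1, -2), (-1, -3), (-2, -3), (-2, -4), (-2, -5)])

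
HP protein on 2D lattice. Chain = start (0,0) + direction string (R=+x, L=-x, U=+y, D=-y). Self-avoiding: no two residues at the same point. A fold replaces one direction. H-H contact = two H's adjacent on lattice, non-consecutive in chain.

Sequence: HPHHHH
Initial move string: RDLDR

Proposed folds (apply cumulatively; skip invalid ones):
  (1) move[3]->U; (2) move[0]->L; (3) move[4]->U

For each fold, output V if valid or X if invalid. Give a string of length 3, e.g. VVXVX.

Initial: RDLDR -> [(0, 0), (1, 0), (1, -1), (0, -1), (0, -2), (1, -2)]
Fold 1: move[3]->U => RDLUR INVALID (collision), skipped
Fold 2: move[0]->L => LDLDR VALID
Fold 3: move[4]->U => LDLDU INVALID (collision), skipped

Answer: XVX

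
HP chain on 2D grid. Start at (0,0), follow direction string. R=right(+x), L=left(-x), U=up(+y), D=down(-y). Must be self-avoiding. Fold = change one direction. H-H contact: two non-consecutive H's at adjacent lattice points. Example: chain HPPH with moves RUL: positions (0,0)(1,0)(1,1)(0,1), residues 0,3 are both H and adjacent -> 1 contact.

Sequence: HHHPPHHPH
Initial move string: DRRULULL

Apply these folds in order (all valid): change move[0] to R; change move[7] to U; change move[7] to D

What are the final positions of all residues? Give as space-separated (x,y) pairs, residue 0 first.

Initial moves: DRRULULL
Fold: move[0]->R => RRRULULL (positions: [(0, 0), (1, 0), (2, 0), (3, 0), (3, 1), (2, 1), (2, 2), (1, 2), (0, 2)])
Fold: move[7]->U => RRRULULU (positions: [(0, 0), (1, 0), (2, 0), (3, 0), (3, 1), (2, 1), (2, 2), (1, 2), (1, 3)])
Fold: move[7]->D => RRRULULD (positions: [(0, 0), (1, 0), (2, 0), (3, 0), (3, 1), (2, 1), (2, 2), (1, 2), (1, 1)])

Answer: (0,0) (1,0) (2,0) (3,0) (3,1) (2,1) (2,2) (1,2) (1,1)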